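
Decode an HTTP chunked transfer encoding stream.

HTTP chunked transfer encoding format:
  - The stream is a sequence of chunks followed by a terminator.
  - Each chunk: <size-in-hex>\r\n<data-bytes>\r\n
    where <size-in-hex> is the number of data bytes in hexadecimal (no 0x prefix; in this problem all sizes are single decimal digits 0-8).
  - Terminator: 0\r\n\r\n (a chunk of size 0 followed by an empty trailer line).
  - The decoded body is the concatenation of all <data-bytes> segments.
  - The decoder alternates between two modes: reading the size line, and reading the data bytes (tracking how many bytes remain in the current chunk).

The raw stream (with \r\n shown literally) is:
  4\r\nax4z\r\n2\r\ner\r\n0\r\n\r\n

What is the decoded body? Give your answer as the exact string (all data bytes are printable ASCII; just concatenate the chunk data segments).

Answer: ax4zer

Derivation:
Chunk 1: stream[0..1]='4' size=0x4=4, data at stream[3..7]='ax4z' -> body[0..4], body so far='ax4z'
Chunk 2: stream[9..10]='2' size=0x2=2, data at stream[12..14]='er' -> body[4..6], body so far='ax4zer'
Chunk 3: stream[16..17]='0' size=0 (terminator). Final body='ax4zer' (6 bytes)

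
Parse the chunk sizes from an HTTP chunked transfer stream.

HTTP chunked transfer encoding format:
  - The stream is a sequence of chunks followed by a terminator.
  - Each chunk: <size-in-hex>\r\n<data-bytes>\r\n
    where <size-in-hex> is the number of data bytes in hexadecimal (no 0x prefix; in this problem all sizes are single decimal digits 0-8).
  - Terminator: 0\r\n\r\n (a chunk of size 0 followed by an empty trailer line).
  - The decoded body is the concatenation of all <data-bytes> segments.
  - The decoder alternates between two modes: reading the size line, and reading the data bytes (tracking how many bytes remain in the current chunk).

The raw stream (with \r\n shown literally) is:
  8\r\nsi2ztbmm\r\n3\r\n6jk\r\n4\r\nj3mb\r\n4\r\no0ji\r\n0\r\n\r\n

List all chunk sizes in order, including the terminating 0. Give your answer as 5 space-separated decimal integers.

Answer: 8 3 4 4 0

Derivation:
Chunk 1: stream[0..1]='8' size=0x8=8, data at stream[3..11]='si2ztbmm' -> body[0..8], body so far='si2ztbmm'
Chunk 2: stream[13..14]='3' size=0x3=3, data at stream[16..19]='6jk' -> body[8..11], body so far='si2ztbmm6jk'
Chunk 3: stream[21..22]='4' size=0x4=4, data at stream[24..28]='j3mb' -> body[11..15], body so far='si2ztbmm6jkj3mb'
Chunk 4: stream[30..31]='4' size=0x4=4, data at stream[33..37]='o0ji' -> body[15..19], body so far='si2ztbmm6jkj3mbo0ji'
Chunk 5: stream[39..40]='0' size=0 (terminator). Final body='si2ztbmm6jkj3mbo0ji' (19 bytes)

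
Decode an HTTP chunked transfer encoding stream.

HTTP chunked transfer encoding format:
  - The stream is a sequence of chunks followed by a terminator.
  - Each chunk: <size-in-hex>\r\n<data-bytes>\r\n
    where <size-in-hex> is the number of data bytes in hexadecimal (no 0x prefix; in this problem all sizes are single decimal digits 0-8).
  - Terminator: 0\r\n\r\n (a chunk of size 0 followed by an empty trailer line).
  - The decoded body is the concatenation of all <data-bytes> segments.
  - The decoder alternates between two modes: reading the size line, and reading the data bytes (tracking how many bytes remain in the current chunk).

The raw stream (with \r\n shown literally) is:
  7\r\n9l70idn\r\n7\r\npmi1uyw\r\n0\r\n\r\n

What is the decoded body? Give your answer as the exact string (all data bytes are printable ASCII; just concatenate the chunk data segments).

Answer: 9l70idnpmi1uyw

Derivation:
Chunk 1: stream[0..1]='7' size=0x7=7, data at stream[3..10]='9l70idn' -> body[0..7], body so far='9l70idn'
Chunk 2: stream[12..13]='7' size=0x7=7, data at stream[15..22]='pmi1uyw' -> body[7..14], body so far='9l70idnpmi1uyw'
Chunk 3: stream[24..25]='0' size=0 (terminator). Final body='9l70idnpmi1uyw' (14 bytes)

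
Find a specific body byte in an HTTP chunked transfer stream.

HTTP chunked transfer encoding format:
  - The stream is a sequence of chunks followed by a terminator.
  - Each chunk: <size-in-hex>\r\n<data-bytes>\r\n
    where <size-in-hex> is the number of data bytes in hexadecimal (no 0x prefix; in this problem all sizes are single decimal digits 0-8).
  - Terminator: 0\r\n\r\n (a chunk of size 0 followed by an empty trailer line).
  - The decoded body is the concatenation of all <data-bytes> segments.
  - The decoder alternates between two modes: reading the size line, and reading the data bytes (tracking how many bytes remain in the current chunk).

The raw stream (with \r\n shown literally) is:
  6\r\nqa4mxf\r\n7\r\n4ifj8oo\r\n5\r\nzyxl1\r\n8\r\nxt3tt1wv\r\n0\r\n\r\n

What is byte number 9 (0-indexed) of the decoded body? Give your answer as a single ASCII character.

Answer: j

Derivation:
Chunk 1: stream[0..1]='6' size=0x6=6, data at stream[3..9]='qa4mxf' -> body[0..6], body so far='qa4mxf'
Chunk 2: stream[11..12]='7' size=0x7=7, data at stream[14..21]='4ifj8oo' -> body[6..13], body so far='qa4mxf4ifj8oo'
Chunk 3: stream[23..24]='5' size=0x5=5, data at stream[26..31]='zyxl1' -> body[13..18], body so far='qa4mxf4ifj8oozyxl1'
Chunk 4: stream[33..34]='8' size=0x8=8, data at stream[36..44]='xt3tt1wv' -> body[18..26], body so far='qa4mxf4ifj8oozyxl1xt3tt1wv'
Chunk 5: stream[46..47]='0' size=0 (terminator). Final body='qa4mxf4ifj8oozyxl1xt3tt1wv' (26 bytes)
Body byte 9 = 'j'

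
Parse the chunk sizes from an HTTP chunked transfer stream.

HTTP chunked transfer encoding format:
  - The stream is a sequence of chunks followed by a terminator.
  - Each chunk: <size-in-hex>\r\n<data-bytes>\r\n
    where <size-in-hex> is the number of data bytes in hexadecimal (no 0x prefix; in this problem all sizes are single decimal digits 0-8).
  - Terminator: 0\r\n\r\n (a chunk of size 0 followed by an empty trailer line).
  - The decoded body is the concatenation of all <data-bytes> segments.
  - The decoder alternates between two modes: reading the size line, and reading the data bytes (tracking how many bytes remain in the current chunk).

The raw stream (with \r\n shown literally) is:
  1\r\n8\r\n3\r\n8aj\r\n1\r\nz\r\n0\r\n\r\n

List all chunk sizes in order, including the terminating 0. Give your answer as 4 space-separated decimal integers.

Chunk 1: stream[0..1]='1' size=0x1=1, data at stream[3..4]='8' -> body[0..1], body so far='8'
Chunk 2: stream[6..7]='3' size=0x3=3, data at stream[9..12]='8aj' -> body[1..4], body so far='88aj'
Chunk 3: stream[14..15]='1' size=0x1=1, data at stream[17..18]='z' -> body[4..5], body so far='88ajz'
Chunk 4: stream[20..21]='0' size=0 (terminator). Final body='88ajz' (5 bytes)

Answer: 1 3 1 0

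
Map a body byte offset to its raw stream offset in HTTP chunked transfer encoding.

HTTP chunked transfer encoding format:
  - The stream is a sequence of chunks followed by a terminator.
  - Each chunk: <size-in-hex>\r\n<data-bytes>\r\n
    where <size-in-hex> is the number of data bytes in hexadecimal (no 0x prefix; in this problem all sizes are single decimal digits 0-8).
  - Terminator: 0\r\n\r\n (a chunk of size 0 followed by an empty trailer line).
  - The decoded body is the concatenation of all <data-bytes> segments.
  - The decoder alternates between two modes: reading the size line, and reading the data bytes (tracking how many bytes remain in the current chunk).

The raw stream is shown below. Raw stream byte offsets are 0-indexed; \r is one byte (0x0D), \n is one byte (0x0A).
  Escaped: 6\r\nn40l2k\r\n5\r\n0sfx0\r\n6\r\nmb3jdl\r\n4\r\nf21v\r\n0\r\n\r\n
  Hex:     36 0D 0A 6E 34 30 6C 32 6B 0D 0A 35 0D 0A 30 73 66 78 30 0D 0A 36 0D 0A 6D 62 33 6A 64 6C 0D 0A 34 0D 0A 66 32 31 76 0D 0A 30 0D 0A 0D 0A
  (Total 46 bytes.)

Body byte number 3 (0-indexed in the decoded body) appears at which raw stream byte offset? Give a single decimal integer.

Answer: 6

Derivation:
Chunk 1: stream[0..1]='6' size=0x6=6, data at stream[3..9]='n40l2k' -> body[0..6], body so far='n40l2k'
Chunk 2: stream[11..12]='5' size=0x5=5, data at stream[14..19]='0sfx0' -> body[6..11], body so far='n40l2k0sfx0'
Chunk 3: stream[21..22]='6' size=0x6=6, data at stream[24..30]='mb3jdl' -> body[11..17], body so far='n40l2k0sfx0mb3jdl'
Chunk 4: stream[32..33]='4' size=0x4=4, data at stream[35..39]='f21v' -> body[17..21], body so far='n40l2k0sfx0mb3jdlf21v'
Chunk 5: stream[41..42]='0' size=0 (terminator). Final body='n40l2k0sfx0mb3jdlf21v' (21 bytes)
Body byte 3 at stream offset 6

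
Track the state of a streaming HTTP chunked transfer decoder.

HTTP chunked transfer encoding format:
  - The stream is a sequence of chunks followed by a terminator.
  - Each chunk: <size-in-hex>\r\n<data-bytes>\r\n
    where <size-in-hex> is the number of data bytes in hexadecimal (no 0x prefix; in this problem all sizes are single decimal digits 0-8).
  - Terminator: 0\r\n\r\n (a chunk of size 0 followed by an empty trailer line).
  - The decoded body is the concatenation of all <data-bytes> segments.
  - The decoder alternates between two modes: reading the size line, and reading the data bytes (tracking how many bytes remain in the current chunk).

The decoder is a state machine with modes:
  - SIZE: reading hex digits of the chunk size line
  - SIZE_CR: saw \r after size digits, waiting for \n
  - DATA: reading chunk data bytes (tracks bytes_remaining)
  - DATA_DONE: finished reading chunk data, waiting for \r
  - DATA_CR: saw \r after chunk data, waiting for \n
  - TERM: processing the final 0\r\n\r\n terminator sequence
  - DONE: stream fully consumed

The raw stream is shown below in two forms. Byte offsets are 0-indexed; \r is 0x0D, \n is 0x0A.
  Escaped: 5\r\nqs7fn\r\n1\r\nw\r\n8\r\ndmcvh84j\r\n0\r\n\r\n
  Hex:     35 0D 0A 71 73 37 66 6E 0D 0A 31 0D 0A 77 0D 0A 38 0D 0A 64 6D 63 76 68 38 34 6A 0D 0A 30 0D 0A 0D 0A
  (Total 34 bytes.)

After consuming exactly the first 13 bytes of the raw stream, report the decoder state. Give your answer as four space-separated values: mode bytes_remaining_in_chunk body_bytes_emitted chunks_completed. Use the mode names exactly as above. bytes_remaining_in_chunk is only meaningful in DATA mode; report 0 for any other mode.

Answer: DATA 1 5 1

Derivation:
Byte 0 = '5': mode=SIZE remaining=0 emitted=0 chunks_done=0
Byte 1 = 0x0D: mode=SIZE_CR remaining=0 emitted=0 chunks_done=0
Byte 2 = 0x0A: mode=DATA remaining=5 emitted=0 chunks_done=0
Byte 3 = 'q': mode=DATA remaining=4 emitted=1 chunks_done=0
Byte 4 = 's': mode=DATA remaining=3 emitted=2 chunks_done=0
Byte 5 = '7': mode=DATA remaining=2 emitted=3 chunks_done=0
Byte 6 = 'f': mode=DATA remaining=1 emitted=4 chunks_done=0
Byte 7 = 'n': mode=DATA_DONE remaining=0 emitted=5 chunks_done=0
Byte 8 = 0x0D: mode=DATA_CR remaining=0 emitted=5 chunks_done=0
Byte 9 = 0x0A: mode=SIZE remaining=0 emitted=5 chunks_done=1
Byte 10 = '1': mode=SIZE remaining=0 emitted=5 chunks_done=1
Byte 11 = 0x0D: mode=SIZE_CR remaining=0 emitted=5 chunks_done=1
Byte 12 = 0x0A: mode=DATA remaining=1 emitted=5 chunks_done=1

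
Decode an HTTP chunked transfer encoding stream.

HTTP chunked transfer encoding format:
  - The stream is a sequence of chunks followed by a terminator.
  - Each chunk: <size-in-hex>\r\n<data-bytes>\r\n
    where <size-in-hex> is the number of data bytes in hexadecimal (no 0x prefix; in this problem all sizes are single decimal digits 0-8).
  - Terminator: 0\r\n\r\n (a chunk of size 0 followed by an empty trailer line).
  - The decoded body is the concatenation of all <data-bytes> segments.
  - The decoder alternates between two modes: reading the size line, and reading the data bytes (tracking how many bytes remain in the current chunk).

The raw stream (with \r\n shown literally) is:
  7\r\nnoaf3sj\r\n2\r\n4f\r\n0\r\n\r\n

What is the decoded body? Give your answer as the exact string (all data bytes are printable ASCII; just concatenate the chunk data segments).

Answer: noaf3sj4f

Derivation:
Chunk 1: stream[0..1]='7' size=0x7=7, data at stream[3..10]='noaf3sj' -> body[0..7], body so far='noaf3sj'
Chunk 2: stream[12..13]='2' size=0x2=2, data at stream[15..17]='4f' -> body[7..9], body so far='noaf3sj4f'
Chunk 3: stream[19..20]='0' size=0 (terminator). Final body='noaf3sj4f' (9 bytes)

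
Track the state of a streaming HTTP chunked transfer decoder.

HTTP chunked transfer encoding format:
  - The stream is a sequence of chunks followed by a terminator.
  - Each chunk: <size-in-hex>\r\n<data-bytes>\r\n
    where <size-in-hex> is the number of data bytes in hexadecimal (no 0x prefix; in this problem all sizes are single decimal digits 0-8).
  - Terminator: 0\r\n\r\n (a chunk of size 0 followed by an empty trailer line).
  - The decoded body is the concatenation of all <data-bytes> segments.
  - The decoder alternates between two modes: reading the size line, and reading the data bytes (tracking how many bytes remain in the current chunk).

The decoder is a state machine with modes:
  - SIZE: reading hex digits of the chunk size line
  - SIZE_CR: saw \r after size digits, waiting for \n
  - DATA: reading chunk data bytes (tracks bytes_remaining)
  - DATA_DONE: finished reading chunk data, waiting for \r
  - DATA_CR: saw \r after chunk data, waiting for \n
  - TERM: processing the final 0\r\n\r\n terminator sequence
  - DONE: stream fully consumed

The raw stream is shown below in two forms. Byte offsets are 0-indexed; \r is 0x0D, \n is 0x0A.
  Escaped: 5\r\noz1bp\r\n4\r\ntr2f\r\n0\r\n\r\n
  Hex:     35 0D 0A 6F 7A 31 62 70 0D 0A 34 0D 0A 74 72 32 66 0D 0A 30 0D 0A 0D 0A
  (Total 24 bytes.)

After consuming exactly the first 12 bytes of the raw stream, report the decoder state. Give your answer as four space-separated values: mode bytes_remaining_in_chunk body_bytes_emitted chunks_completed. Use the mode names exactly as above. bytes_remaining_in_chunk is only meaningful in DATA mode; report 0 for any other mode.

Answer: SIZE_CR 0 5 1

Derivation:
Byte 0 = '5': mode=SIZE remaining=0 emitted=0 chunks_done=0
Byte 1 = 0x0D: mode=SIZE_CR remaining=0 emitted=0 chunks_done=0
Byte 2 = 0x0A: mode=DATA remaining=5 emitted=0 chunks_done=0
Byte 3 = 'o': mode=DATA remaining=4 emitted=1 chunks_done=0
Byte 4 = 'z': mode=DATA remaining=3 emitted=2 chunks_done=0
Byte 5 = '1': mode=DATA remaining=2 emitted=3 chunks_done=0
Byte 6 = 'b': mode=DATA remaining=1 emitted=4 chunks_done=0
Byte 7 = 'p': mode=DATA_DONE remaining=0 emitted=5 chunks_done=0
Byte 8 = 0x0D: mode=DATA_CR remaining=0 emitted=5 chunks_done=0
Byte 9 = 0x0A: mode=SIZE remaining=0 emitted=5 chunks_done=1
Byte 10 = '4': mode=SIZE remaining=0 emitted=5 chunks_done=1
Byte 11 = 0x0D: mode=SIZE_CR remaining=0 emitted=5 chunks_done=1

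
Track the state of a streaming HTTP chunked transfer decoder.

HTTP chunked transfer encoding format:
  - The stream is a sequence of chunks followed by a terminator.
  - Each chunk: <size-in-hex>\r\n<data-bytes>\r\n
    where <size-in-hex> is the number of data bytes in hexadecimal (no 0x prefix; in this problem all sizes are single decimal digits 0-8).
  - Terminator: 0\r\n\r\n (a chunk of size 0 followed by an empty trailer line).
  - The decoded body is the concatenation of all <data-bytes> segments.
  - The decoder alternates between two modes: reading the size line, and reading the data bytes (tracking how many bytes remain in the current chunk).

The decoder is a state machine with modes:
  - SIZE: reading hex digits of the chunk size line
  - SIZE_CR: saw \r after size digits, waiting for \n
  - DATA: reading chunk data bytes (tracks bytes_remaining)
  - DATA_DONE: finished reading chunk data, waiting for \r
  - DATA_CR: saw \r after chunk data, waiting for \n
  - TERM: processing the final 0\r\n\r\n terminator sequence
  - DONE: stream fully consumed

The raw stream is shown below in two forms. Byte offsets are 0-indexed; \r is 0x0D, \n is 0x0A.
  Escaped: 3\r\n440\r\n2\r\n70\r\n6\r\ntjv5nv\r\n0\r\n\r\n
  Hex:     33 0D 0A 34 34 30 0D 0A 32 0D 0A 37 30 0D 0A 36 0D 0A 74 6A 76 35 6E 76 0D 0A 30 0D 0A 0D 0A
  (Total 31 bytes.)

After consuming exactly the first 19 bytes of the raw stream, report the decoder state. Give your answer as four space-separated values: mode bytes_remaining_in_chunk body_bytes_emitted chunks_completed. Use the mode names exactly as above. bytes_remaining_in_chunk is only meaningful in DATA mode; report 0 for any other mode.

Answer: DATA 5 6 2

Derivation:
Byte 0 = '3': mode=SIZE remaining=0 emitted=0 chunks_done=0
Byte 1 = 0x0D: mode=SIZE_CR remaining=0 emitted=0 chunks_done=0
Byte 2 = 0x0A: mode=DATA remaining=3 emitted=0 chunks_done=0
Byte 3 = '4': mode=DATA remaining=2 emitted=1 chunks_done=0
Byte 4 = '4': mode=DATA remaining=1 emitted=2 chunks_done=0
Byte 5 = '0': mode=DATA_DONE remaining=0 emitted=3 chunks_done=0
Byte 6 = 0x0D: mode=DATA_CR remaining=0 emitted=3 chunks_done=0
Byte 7 = 0x0A: mode=SIZE remaining=0 emitted=3 chunks_done=1
Byte 8 = '2': mode=SIZE remaining=0 emitted=3 chunks_done=1
Byte 9 = 0x0D: mode=SIZE_CR remaining=0 emitted=3 chunks_done=1
Byte 10 = 0x0A: mode=DATA remaining=2 emitted=3 chunks_done=1
Byte 11 = '7': mode=DATA remaining=1 emitted=4 chunks_done=1
Byte 12 = '0': mode=DATA_DONE remaining=0 emitted=5 chunks_done=1
Byte 13 = 0x0D: mode=DATA_CR remaining=0 emitted=5 chunks_done=1
Byte 14 = 0x0A: mode=SIZE remaining=0 emitted=5 chunks_done=2
Byte 15 = '6': mode=SIZE remaining=0 emitted=5 chunks_done=2
Byte 16 = 0x0D: mode=SIZE_CR remaining=0 emitted=5 chunks_done=2
Byte 17 = 0x0A: mode=DATA remaining=6 emitted=5 chunks_done=2
Byte 18 = 't': mode=DATA remaining=5 emitted=6 chunks_done=2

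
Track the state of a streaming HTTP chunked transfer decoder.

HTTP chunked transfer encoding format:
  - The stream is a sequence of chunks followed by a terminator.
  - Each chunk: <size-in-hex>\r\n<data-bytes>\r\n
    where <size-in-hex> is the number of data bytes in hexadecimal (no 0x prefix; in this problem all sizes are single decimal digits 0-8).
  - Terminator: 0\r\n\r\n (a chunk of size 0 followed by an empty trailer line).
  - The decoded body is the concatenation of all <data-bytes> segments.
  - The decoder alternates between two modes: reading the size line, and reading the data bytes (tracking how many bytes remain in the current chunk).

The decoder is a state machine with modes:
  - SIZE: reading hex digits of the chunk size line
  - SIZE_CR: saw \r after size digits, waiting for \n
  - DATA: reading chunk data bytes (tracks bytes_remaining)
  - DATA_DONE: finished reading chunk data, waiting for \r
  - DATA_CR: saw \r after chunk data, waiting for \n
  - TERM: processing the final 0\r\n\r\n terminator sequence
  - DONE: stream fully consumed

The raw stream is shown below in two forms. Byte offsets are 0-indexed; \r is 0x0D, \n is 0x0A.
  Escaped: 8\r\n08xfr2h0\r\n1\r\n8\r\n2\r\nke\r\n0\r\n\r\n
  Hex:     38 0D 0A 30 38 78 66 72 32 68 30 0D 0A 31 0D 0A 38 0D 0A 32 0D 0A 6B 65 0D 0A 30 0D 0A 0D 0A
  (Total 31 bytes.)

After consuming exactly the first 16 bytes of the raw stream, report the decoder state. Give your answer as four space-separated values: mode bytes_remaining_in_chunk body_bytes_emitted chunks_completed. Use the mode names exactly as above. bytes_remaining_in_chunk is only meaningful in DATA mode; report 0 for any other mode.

Answer: DATA 1 8 1

Derivation:
Byte 0 = '8': mode=SIZE remaining=0 emitted=0 chunks_done=0
Byte 1 = 0x0D: mode=SIZE_CR remaining=0 emitted=0 chunks_done=0
Byte 2 = 0x0A: mode=DATA remaining=8 emitted=0 chunks_done=0
Byte 3 = '0': mode=DATA remaining=7 emitted=1 chunks_done=0
Byte 4 = '8': mode=DATA remaining=6 emitted=2 chunks_done=0
Byte 5 = 'x': mode=DATA remaining=5 emitted=3 chunks_done=0
Byte 6 = 'f': mode=DATA remaining=4 emitted=4 chunks_done=0
Byte 7 = 'r': mode=DATA remaining=3 emitted=5 chunks_done=0
Byte 8 = '2': mode=DATA remaining=2 emitted=6 chunks_done=0
Byte 9 = 'h': mode=DATA remaining=1 emitted=7 chunks_done=0
Byte 10 = '0': mode=DATA_DONE remaining=0 emitted=8 chunks_done=0
Byte 11 = 0x0D: mode=DATA_CR remaining=0 emitted=8 chunks_done=0
Byte 12 = 0x0A: mode=SIZE remaining=0 emitted=8 chunks_done=1
Byte 13 = '1': mode=SIZE remaining=0 emitted=8 chunks_done=1
Byte 14 = 0x0D: mode=SIZE_CR remaining=0 emitted=8 chunks_done=1
Byte 15 = 0x0A: mode=DATA remaining=1 emitted=8 chunks_done=1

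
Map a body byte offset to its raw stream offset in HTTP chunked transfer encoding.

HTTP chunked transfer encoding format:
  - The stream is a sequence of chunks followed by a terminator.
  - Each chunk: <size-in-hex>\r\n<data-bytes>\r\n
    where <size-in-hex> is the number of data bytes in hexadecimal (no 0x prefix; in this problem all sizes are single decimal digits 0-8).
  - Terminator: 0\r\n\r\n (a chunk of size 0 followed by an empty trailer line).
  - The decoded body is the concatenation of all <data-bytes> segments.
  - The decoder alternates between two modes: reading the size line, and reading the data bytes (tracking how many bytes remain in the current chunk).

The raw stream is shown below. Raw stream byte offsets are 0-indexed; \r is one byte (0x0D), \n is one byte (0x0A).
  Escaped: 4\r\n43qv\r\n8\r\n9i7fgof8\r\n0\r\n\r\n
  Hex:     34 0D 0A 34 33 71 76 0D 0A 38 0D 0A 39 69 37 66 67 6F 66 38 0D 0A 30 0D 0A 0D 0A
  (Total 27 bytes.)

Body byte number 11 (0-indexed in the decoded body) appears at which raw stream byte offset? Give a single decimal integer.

Chunk 1: stream[0..1]='4' size=0x4=4, data at stream[3..7]='43qv' -> body[0..4], body so far='43qv'
Chunk 2: stream[9..10]='8' size=0x8=8, data at stream[12..20]='9i7fgof8' -> body[4..12], body so far='43qv9i7fgof8'
Chunk 3: stream[22..23]='0' size=0 (terminator). Final body='43qv9i7fgof8' (12 bytes)
Body byte 11 at stream offset 19

Answer: 19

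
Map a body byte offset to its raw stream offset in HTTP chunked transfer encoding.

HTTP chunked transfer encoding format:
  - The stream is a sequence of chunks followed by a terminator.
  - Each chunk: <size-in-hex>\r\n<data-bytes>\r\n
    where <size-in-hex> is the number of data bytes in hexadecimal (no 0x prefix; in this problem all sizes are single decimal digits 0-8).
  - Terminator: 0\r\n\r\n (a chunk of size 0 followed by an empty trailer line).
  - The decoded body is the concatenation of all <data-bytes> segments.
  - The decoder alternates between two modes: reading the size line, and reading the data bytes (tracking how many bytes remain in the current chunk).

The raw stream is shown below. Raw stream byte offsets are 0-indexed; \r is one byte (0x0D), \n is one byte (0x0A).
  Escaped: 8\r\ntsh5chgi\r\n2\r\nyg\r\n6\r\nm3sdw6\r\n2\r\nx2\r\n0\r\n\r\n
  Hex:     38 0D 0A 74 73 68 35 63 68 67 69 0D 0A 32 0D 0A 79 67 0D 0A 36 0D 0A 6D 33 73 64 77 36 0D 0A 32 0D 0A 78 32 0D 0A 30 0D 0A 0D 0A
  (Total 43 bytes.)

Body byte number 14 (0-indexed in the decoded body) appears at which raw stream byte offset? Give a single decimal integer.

Answer: 27

Derivation:
Chunk 1: stream[0..1]='8' size=0x8=8, data at stream[3..11]='tsh5chgi' -> body[0..8], body so far='tsh5chgi'
Chunk 2: stream[13..14]='2' size=0x2=2, data at stream[16..18]='yg' -> body[8..10], body so far='tsh5chgiyg'
Chunk 3: stream[20..21]='6' size=0x6=6, data at stream[23..29]='m3sdw6' -> body[10..16], body so far='tsh5chgiygm3sdw6'
Chunk 4: stream[31..32]='2' size=0x2=2, data at stream[34..36]='x2' -> body[16..18], body so far='tsh5chgiygm3sdw6x2'
Chunk 5: stream[38..39]='0' size=0 (terminator). Final body='tsh5chgiygm3sdw6x2' (18 bytes)
Body byte 14 at stream offset 27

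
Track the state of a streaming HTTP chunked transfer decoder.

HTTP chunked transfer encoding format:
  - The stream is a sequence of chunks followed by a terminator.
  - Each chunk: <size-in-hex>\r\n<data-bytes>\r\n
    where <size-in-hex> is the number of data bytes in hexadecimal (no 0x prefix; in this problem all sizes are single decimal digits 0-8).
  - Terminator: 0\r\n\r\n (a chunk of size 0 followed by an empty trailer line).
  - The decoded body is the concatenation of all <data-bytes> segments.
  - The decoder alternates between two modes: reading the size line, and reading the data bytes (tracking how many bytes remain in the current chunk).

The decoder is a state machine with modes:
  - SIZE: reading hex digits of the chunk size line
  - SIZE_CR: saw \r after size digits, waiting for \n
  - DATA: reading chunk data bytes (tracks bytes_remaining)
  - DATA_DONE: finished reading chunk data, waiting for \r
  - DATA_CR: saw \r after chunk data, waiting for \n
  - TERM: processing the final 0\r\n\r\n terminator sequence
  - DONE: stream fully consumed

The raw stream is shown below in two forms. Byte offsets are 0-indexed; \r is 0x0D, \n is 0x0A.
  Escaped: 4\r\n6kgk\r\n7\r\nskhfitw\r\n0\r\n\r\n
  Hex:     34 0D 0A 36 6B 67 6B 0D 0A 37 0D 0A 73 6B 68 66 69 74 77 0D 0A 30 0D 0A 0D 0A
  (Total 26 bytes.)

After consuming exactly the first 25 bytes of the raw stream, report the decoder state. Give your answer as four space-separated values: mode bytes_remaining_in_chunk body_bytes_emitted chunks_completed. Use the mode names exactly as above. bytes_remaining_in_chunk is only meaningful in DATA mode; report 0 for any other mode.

Answer: TERM 0 11 2

Derivation:
Byte 0 = '4': mode=SIZE remaining=0 emitted=0 chunks_done=0
Byte 1 = 0x0D: mode=SIZE_CR remaining=0 emitted=0 chunks_done=0
Byte 2 = 0x0A: mode=DATA remaining=4 emitted=0 chunks_done=0
Byte 3 = '6': mode=DATA remaining=3 emitted=1 chunks_done=0
Byte 4 = 'k': mode=DATA remaining=2 emitted=2 chunks_done=0
Byte 5 = 'g': mode=DATA remaining=1 emitted=3 chunks_done=0
Byte 6 = 'k': mode=DATA_DONE remaining=0 emitted=4 chunks_done=0
Byte 7 = 0x0D: mode=DATA_CR remaining=0 emitted=4 chunks_done=0
Byte 8 = 0x0A: mode=SIZE remaining=0 emitted=4 chunks_done=1
Byte 9 = '7': mode=SIZE remaining=0 emitted=4 chunks_done=1
Byte 10 = 0x0D: mode=SIZE_CR remaining=0 emitted=4 chunks_done=1
Byte 11 = 0x0A: mode=DATA remaining=7 emitted=4 chunks_done=1
Byte 12 = 's': mode=DATA remaining=6 emitted=5 chunks_done=1
Byte 13 = 'k': mode=DATA remaining=5 emitted=6 chunks_done=1
Byte 14 = 'h': mode=DATA remaining=4 emitted=7 chunks_done=1
Byte 15 = 'f': mode=DATA remaining=3 emitted=8 chunks_done=1
Byte 16 = 'i': mode=DATA remaining=2 emitted=9 chunks_done=1
Byte 17 = 't': mode=DATA remaining=1 emitted=10 chunks_done=1
Byte 18 = 'w': mode=DATA_DONE remaining=0 emitted=11 chunks_done=1
Byte 19 = 0x0D: mode=DATA_CR remaining=0 emitted=11 chunks_done=1
Byte 20 = 0x0A: mode=SIZE remaining=0 emitted=11 chunks_done=2
Byte 21 = '0': mode=SIZE remaining=0 emitted=11 chunks_done=2
Byte 22 = 0x0D: mode=SIZE_CR remaining=0 emitted=11 chunks_done=2
Byte 23 = 0x0A: mode=TERM remaining=0 emitted=11 chunks_done=2
Byte 24 = 0x0D: mode=TERM remaining=0 emitted=11 chunks_done=2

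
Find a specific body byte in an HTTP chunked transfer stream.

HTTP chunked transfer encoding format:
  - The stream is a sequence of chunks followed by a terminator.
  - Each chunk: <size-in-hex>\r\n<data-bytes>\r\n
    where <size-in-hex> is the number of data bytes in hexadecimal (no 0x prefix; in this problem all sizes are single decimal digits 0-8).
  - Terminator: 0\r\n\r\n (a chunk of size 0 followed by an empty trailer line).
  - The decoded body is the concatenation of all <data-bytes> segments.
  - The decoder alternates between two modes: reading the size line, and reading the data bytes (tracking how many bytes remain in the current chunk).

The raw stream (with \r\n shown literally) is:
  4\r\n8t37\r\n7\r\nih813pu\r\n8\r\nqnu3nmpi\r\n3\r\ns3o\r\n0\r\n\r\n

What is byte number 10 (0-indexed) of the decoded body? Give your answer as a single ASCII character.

Answer: u

Derivation:
Chunk 1: stream[0..1]='4' size=0x4=4, data at stream[3..7]='8t37' -> body[0..4], body so far='8t37'
Chunk 2: stream[9..10]='7' size=0x7=7, data at stream[12..19]='ih813pu' -> body[4..11], body so far='8t37ih813pu'
Chunk 3: stream[21..22]='8' size=0x8=8, data at stream[24..32]='qnu3nmpi' -> body[11..19], body so far='8t37ih813puqnu3nmpi'
Chunk 4: stream[34..35]='3' size=0x3=3, data at stream[37..40]='s3o' -> body[19..22], body so far='8t37ih813puqnu3nmpis3o'
Chunk 5: stream[42..43]='0' size=0 (terminator). Final body='8t37ih813puqnu3nmpis3o' (22 bytes)
Body byte 10 = 'u'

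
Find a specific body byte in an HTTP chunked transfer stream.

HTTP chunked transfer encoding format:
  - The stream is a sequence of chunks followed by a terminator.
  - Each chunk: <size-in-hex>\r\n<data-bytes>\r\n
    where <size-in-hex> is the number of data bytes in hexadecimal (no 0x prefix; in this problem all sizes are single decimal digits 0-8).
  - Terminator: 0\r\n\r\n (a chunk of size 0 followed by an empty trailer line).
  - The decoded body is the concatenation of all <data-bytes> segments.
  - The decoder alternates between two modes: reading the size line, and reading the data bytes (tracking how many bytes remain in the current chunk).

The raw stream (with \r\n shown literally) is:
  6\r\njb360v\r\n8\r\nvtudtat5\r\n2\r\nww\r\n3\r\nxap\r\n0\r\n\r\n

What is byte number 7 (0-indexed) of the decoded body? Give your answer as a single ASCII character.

Answer: t

Derivation:
Chunk 1: stream[0..1]='6' size=0x6=6, data at stream[3..9]='jb360v' -> body[0..6], body so far='jb360v'
Chunk 2: stream[11..12]='8' size=0x8=8, data at stream[14..22]='vtudtat5' -> body[6..14], body so far='jb360vvtudtat5'
Chunk 3: stream[24..25]='2' size=0x2=2, data at stream[27..29]='ww' -> body[14..16], body so far='jb360vvtudtat5ww'
Chunk 4: stream[31..32]='3' size=0x3=3, data at stream[34..37]='xap' -> body[16..19], body so far='jb360vvtudtat5wwxap'
Chunk 5: stream[39..40]='0' size=0 (terminator). Final body='jb360vvtudtat5wwxap' (19 bytes)
Body byte 7 = 't'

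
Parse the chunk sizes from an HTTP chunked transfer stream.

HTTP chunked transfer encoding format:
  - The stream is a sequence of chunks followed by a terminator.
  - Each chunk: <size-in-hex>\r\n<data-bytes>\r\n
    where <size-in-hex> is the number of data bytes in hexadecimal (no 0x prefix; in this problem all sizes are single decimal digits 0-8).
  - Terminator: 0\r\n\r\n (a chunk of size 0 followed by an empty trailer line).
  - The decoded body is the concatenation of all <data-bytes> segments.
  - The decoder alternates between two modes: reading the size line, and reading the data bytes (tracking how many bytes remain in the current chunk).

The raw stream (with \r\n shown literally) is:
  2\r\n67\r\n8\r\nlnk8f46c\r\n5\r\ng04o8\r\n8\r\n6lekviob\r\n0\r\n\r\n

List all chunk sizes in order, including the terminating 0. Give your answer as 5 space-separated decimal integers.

Answer: 2 8 5 8 0

Derivation:
Chunk 1: stream[0..1]='2' size=0x2=2, data at stream[3..5]='67' -> body[0..2], body so far='67'
Chunk 2: stream[7..8]='8' size=0x8=8, data at stream[10..18]='lnk8f46c' -> body[2..10], body so far='67lnk8f46c'
Chunk 3: stream[20..21]='5' size=0x5=5, data at stream[23..28]='g04o8' -> body[10..15], body so far='67lnk8f46cg04o8'
Chunk 4: stream[30..31]='8' size=0x8=8, data at stream[33..41]='6lekviob' -> body[15..23], body so far='67lnk8f46cg04o86lekviob'
Chunk 5: stream[43..44]='0' size=0 (terminator). Final body='67lnk8f46cg04o86lekviob' (23 bytes)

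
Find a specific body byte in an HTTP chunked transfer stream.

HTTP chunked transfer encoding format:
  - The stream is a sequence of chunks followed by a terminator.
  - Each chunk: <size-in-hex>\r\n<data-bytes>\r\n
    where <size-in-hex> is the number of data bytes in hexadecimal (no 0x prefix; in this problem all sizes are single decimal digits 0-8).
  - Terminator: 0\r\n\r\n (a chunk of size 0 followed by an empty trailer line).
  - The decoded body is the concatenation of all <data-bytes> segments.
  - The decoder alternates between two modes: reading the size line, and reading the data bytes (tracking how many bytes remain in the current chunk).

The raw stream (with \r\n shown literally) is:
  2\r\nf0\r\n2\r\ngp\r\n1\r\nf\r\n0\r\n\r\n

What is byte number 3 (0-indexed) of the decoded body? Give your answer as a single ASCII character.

Answer: p

Derivation:
Chunk 1: stream[0..1]='2' size=0x2=2, data at stream[3..5]='f0' -> body[0..2], body so far='f0'
Chunk 2: stream[7..8]='2' size=0x2=2, data at stream[10..12]='gp' -> body[2..4], body so far='f0gp'
Chunk 3: stream[14..15]='1' size=0x1=1, data at stream[17..18]='f' -> body[4..5], body so far='f0gpf'
Chunk 4: stream[20..21]='0' size=0 (terminator). Final body='f0gpf' (5 bytes)
Body byte 3 = 'p'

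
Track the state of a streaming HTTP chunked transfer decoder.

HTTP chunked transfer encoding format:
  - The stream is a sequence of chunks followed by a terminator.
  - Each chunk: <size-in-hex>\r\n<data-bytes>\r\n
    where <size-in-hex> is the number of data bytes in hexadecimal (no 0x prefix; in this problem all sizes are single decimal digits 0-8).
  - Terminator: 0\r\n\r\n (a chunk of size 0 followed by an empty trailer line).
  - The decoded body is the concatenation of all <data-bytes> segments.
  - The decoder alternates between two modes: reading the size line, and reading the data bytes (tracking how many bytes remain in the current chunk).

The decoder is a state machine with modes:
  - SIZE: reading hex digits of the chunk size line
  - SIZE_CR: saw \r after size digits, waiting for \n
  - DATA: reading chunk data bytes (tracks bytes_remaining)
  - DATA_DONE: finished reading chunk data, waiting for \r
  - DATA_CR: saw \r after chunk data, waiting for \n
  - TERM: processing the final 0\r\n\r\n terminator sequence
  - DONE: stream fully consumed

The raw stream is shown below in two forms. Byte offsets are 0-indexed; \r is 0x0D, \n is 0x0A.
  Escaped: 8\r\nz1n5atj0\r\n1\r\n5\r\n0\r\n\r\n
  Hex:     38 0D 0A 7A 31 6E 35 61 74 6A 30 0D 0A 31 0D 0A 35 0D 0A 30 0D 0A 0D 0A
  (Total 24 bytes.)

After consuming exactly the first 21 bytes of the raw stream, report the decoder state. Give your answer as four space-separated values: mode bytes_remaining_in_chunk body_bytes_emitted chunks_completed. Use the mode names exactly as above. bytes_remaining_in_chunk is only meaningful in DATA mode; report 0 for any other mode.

Answer: SIZE_CR 0 9 2

Derivation:
Byte 0 = '8': mode=SIZE remaining=0 emitted=0 chunks_done=0
Byte 1 = 0x0D: mode=SIZE_CR remaining=0 emitted=0 chunks_done=0
Byte 2 = 0x0A: mode=DATA remaining=8 emitted=0 chunks_done=0
Byte 3 = 'z': mode=DATA remaining=7 emitted=1 chunks_done=0
Byte 4 = '1': mode=DATA remaining=6 emitted=2 chunks_done=0
Byte 5 = 'n': mode=DATA remaining=5 emitted=3 chunks_done=0
Byte 6 = '5': mode=DATA remaining=4 emitted=4 chunks_done=0
Byte 7 = 'a': mode=DATA remaining=3 emitted=5 chunks_done=0
Byte 8 = 't': mode=DATA remaining=2 emitted=6 chunks_done=0
Byte 9 = 'j': mode=DATA remaining=1 emitted=7 chunks_done=0
Byte 10 = '0': mode=DATA_DONE remaining=0 emitted=8 chunks_done=0
Byte 11 = 0x0D: mode=DATA_CR remaining=0 emitted=8 chunks_done=0
Byte 12 = 0x0A: mode=SIZE remaining=0 emitted=8 chunks_done=1
Byte 13 = '1': mode=SIZE remaining=0 emitted=8 chunks_done=1
Byte 14 = 0x0D: mode=SIZE_CR remaining=0 emitted=8 chunks_done=1
Byte 15 = 0x0A: mode=DATA remaining=1 emitted=8 chunks_done=1
Byte 16 = '5': mode=DATA_DONE remaining=0 emitted=9 chunks_done=1
Byte 17 = 0x0D: mode=DATA_CR remaining=0 emitted=9 chunks_done=1
Byte 18 = 0x0A: mode=SIZE remaining=0 emitted=9 chunks_done=2
Byte 19 = '0': mode=SIZE remaining=0 emitted=9 chunks_done=2
Byte 20 = 0x0D: mode=SIZE_CR remaining=0 emitted=9 chunks_done=2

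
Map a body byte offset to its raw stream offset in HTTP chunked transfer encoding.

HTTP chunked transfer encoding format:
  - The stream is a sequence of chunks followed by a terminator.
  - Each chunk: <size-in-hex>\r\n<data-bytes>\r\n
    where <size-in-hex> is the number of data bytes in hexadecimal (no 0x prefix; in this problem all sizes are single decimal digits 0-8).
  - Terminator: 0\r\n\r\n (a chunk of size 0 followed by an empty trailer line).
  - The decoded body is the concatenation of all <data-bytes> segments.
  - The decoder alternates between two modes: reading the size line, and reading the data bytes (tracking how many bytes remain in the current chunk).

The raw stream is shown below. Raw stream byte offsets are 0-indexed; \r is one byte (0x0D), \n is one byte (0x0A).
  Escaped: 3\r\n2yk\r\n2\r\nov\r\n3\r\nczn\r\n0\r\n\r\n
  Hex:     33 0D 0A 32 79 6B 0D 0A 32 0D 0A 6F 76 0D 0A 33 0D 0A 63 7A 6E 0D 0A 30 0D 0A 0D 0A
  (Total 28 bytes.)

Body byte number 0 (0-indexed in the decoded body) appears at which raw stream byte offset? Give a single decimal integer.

Chunk 1: stream[0..1]='3' size=0x3=3, data at stream[3..6]='2yk' -> body[0..3], body so far='2yk'
Chunk 2: stream[8..9]='2' size=0x2=2, data at stream[11..13]='ov' -> body[3..5], body so far='2ykov'
Chunk 3: stream[15..16]='3' size=0x3=3, data at stream[18..21]='czn' -> body[5..8], body so far='2ykovczn'
Chunk 4: stream[23..24]='0' size=0 (terminator). Final body='2ykovczn' (8 bytes)
Body byte 0 at stream offset 3

Answer: 3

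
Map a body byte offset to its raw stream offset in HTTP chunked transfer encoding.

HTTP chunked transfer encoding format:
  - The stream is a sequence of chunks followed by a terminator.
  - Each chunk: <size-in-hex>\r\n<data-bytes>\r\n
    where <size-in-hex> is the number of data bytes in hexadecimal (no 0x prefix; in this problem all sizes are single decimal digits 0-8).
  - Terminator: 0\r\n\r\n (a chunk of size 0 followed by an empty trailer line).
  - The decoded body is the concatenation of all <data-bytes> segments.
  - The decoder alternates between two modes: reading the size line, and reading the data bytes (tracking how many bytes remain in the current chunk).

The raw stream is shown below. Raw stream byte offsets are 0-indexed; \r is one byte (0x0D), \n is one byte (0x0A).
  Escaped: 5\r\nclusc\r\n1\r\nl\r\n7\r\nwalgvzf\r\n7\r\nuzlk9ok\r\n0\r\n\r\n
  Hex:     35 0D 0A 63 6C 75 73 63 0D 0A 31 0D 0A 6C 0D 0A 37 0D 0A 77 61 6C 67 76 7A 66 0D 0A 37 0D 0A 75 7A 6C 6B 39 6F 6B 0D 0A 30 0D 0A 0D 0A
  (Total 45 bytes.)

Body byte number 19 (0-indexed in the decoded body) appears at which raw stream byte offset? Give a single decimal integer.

Answer: 37

Derivation:
Chunk 1: stream[0..1]='5' size=0x5=5, data at stream[3..8]='clusc' -> body[0..5], body so far='clusc'
Chunk 2: stream[10..11]='1' size=0x1=1, data at stream[13..14]='l' -> body[5..6], body so far='cluscl'
Chunk 3: stream[16..17]='7' size=0x7=7, data at stream[19..26]='walgvzf' -> body[6..13], body so far='clusclwalgvzf'
Chunk 4: stream[28..29]='7' size=0x7=7, data at stream[31..38]='uzlk9ok' -> body[13..20], body so far='clusclwalgvzfuzlk9ok'
Chunk 5: stream[40..41]='0' size=0 (terminator). Final body='clusclwalgvzfuzlk9ok' (20 bytes)
Body byte 19 at stream offset 37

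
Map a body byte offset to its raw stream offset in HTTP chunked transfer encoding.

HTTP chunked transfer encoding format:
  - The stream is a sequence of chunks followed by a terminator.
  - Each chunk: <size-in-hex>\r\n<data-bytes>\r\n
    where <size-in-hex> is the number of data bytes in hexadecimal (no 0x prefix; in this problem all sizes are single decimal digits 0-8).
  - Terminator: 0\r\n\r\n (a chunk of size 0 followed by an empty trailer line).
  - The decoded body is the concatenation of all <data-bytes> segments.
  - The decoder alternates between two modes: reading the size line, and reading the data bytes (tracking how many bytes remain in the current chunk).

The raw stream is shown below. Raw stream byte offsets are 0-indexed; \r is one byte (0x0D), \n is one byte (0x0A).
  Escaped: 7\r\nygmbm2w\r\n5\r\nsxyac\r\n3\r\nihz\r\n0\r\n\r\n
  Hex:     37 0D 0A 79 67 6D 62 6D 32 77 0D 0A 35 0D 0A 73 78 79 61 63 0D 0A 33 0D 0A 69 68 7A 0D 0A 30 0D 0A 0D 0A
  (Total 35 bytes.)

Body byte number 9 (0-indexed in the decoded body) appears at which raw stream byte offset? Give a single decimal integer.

Chunk 1: stream[0..1]='7' size=0x7=7, data at stream[3..10]='ygmbm2w' -> body[0..7], body so far='ygmbm2w'
Chunk 2: stream[12..13]='5' size=0x5=5, data at stream[15..20]='sxyac' -> body[7..12], body so far='ygmbm2wsxyac'
Chunk 3: stream[22..23]='3' size=0x3=3, data at stream[25..28]='ihz' -> body[12..15], body so far='ygmbm2wsxyacihz'
Chunk 4: stream[30..31]='0' size=0 (terminator). Final body='ygmbm2wsxyacihz' (15 bytes)
Body byte 9 at stream offset 17

Answer: 17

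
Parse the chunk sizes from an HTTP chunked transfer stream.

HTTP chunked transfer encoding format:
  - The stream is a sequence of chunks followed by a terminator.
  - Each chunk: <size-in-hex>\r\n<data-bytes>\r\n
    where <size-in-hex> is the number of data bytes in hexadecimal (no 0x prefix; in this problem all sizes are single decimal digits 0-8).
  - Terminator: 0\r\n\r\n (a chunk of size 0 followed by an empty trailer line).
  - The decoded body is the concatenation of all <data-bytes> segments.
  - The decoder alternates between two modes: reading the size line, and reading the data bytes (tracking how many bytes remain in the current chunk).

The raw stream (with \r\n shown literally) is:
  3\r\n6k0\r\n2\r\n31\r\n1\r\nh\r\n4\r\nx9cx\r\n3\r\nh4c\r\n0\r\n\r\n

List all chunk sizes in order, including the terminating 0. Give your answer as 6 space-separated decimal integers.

Chunk 1: stream[0..1]='3' size=0x3=3, data at stream[3..6]='6k0' -> body[0..3], body so far='6k0'
Chunk 2: stream[8..9]='2' size=0x2=2, data at stream[11..13]='31' -> body[3..5], body so far='6k031'
Chunk 3: stream[15..16]='1' size=0x1=1, data at stream[18..19]='h' -> body[5..6], body so far='6k031h'
Chunk 4: stream[21..22]='4' size=0x4=4, data at stream[24..28]='x9cx' -> body[6..10], body so far='6k031hx9cx'
Chunk 5: stream[30..31]='3' size=0x3=3, data at stream[33..36]='h4c' -> body[10..13], body so far='6k031hx9cxh4c'
Chunk 6: stream[38..39]='0' size=0 (terminator). Final body='6k031hx9cxh4c' (13 bytes)

Answer: 3 2 1 4 3 0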